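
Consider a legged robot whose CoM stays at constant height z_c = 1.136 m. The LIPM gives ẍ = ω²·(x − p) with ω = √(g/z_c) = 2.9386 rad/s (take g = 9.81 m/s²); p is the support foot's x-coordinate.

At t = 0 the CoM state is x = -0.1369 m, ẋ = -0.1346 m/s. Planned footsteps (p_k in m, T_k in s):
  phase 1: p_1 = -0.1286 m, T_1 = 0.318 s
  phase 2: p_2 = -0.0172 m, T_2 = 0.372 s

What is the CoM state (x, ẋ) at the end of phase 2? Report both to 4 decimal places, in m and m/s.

x = -0.4051, ẋ = -1.0446

phase 1: p=-0.1286, T=0.318, ωT=0.934475, cosh=1.469334, sinh=1.076542; start (x,ẋ)=(-0.136900, -0.134600) → end (x,ẋ)=(-0.190106, -0.224030)
phase 2: p=-0.0172, T=0.372, ωT=1.093159, cosh=1.659421, sinh=1.324265; start (x,ẋ)=(-0.190106, -0.224030) → end (x,ẋ)=(-0.405081, -1.044619)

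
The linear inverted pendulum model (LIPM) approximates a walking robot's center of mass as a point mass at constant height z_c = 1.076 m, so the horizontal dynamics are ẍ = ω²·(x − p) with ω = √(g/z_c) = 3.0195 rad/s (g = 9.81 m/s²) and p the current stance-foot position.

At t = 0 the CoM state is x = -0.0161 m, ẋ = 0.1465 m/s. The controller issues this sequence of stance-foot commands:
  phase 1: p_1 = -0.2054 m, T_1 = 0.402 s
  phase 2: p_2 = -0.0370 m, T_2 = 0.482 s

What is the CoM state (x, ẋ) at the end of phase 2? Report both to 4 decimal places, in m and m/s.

phase 1: p=-0.2054, T=0.402, ωT=1.213839, cosh=1.831719, sinh=1.534664; start (x,ẋ)=(-0.016100, 0.146500) → end (x,ẋ)=(0.215803, 1.145548)
phase 2: p=-0.0370, T=0.482, ωT=1.455399, cosh=2.259750, sinh=2.026443; start (x,ẋ)=(0.215803, 1.145548) → end (x,ẋ)=(1.303071, 4.135515)

x = 1.3031, ẋ = 4.1355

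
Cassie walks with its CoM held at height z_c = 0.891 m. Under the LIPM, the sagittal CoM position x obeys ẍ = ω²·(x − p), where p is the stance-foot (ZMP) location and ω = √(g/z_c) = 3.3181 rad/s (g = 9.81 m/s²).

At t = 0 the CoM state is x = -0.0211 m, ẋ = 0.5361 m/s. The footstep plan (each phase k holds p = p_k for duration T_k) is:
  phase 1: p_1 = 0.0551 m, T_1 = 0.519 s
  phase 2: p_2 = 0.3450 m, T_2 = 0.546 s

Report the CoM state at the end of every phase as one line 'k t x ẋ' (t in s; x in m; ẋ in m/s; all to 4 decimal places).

phase 1: p=0.0551, T=0.519, ωT=1.722094, cosh=2.887463, sinh=2.708771; start (x,ẋ)=(-0.021100, 0.536100) → end (x,ẋ)=(0.272727, 0.863085)
phase 2: p=0.3450, T=0.546, ωT=1.811683, cosh=3.142058, sinh=2.978679; start (x,ẋ)=(0.272727, 0.863085) → end (x,ẋ)=(0.892711, 1.997551)

1 0.5190 0.2727 0.8631
2 1.0650 0.8927 1.9976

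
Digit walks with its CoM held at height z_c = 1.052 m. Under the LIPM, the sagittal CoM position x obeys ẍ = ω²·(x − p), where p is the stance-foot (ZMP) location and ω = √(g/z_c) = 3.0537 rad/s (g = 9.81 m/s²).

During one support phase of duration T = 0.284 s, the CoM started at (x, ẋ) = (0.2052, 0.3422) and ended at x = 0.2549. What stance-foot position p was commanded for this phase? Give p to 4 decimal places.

ωT = 3.0537·0.284 = 0.867251; cosh(ωT) = 1.400231, sinh(ωT) = 0.980126
x(T) = p + (x₀−p)·cosh(ωT) + (ẋ₀/ω)·sinh(ωT) ⇒ p·(1 − cosh) = x(T) − x₀·cosh − (ẋ₀/ω)·sinh
numerator   = 0.2549 − (0.2052)·1.400231 − (0.3422/3.0537)·0.980126 = -0.142261
denominator = 1 − 1.400231 = -0.400231
p = -0.142261 / -0.400231 = 0.3554

p = 0.3554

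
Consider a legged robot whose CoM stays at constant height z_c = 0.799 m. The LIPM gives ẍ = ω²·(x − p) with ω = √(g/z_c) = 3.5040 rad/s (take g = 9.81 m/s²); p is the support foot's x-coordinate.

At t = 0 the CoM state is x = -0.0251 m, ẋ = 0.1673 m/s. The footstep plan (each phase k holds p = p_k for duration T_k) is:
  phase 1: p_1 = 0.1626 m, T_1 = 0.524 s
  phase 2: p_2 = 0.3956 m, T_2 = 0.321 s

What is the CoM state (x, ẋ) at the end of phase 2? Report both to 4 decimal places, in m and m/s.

x = -1.3587, ẋ = -5.8392

phase 1: p=0.1626, T=0.524, ωT=1.836096, cosh=3.215722, sinh=3.056283; start (x,ẋ)=(-0.025100, 0.167300) → end (x,ẋ)=(-0.295067, -1.472129)
phase 2: p=0.3956, T=0.321, ωT=1.124784, cosh=1.702137, sinh=1.377414; start (x,ẋ)=(-0.295067, -1.472129) → end (x,ẋ)=(-1.358701, -5.839245)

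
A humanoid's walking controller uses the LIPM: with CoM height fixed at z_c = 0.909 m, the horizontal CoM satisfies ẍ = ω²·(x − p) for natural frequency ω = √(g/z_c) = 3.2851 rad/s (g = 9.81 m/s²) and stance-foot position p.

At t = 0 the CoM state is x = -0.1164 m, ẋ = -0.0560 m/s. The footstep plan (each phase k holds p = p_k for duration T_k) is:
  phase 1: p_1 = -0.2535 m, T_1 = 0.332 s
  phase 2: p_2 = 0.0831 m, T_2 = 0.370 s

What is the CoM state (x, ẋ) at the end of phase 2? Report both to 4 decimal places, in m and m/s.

x = 0.0758, ẋ = 0.2534

phase 1: p=-0.2535, T=0.332, ωT=1.090653, cosh=1.656107, sinh=1.320110; start (x,ẋ)=(-0.116400, -0.056000) → end (x,ẋ)=(-0.048951, 0.501819)
phase 2: p=0.0831, T=0.370, ωT=1.215487, cosh=1.834251, sinh=1.537685; start (x,ẋ)=(-0.048951, 0.501819) → end (x,ẋ)=(0.075776, 0.253412)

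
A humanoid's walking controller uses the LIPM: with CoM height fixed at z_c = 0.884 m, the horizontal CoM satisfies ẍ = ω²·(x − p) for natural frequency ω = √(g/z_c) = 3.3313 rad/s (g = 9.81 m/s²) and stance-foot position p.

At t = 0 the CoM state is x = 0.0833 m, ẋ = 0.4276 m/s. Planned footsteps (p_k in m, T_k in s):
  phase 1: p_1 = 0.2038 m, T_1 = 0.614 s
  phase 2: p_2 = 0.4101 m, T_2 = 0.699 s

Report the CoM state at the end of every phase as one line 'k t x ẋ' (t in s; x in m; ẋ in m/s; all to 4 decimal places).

phase 1: p=0.2038, T=0.614, ωT=2.045418, cosh=3.930859, sinh=3.801533; start (x,ẋ)=(0.083300, 0.427600) → end (x,ẋ)=(0.218090, 0.154818)
phase 2: p=0.4101, T=0.699, ωT=2.328579, cosh=5.180389, sinh=5.082955; start (x,ẋ)=(0.218090, 0.154818) → end (x,ẋ)=(-0.348364, -2.449264)

1 0.6140 0.2181 0.1548
2 1.3130 -0.3484 -2.4493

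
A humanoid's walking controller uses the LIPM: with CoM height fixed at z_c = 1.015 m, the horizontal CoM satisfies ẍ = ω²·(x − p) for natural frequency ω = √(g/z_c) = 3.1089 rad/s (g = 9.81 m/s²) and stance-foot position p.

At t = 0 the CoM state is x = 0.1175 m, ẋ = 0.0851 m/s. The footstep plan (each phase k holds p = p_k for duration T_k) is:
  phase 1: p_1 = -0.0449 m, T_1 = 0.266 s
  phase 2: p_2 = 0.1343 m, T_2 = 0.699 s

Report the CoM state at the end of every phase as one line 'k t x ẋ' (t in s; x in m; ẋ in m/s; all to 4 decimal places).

phase 1: p=-0.0449, T=0.266, ωT=0.826967, cosh=1.361874, sinh=0.924500; start (x,ẋ)=(0.117500, 0.085100) → end (x,ẋ)=(0.201575, 0.582662)
phase 2: p=0.1343, T=0.699, ωT=2.173121, cosh=4.449742, sinh=4.335920; start (x,ẋ)=(0.201575, 0.582662) → end (x,ẋ)=(1.246282, 3.499556)

1 0.2660 0.2016 0.5827
2 0.9650 1.2463 3.4996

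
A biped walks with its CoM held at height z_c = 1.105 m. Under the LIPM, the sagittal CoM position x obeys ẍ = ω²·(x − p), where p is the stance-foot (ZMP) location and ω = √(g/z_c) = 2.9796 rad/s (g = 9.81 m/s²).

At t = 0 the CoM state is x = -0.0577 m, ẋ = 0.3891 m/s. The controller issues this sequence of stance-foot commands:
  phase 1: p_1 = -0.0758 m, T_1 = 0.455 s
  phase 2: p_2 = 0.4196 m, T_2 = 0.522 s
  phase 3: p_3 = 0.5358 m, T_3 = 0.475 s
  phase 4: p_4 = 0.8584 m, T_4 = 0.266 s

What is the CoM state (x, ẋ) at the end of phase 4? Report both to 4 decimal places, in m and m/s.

x = 1.6426, ẋ = 2.8462

phase 1: p=-0.0758, T=0.455, ωT=1.355718, cosh=2.068654, sinh=1.810892; start (x,ẋ)=(-0.057700, 0.389100) → end (x,ẋ)=(0.198123, 0.902576)
phase 2: p=0.4196, T=0.522, ωT=1.555351, cosh=2.473933, sinh=2.262817; start (x,ẋ)=(0.198123, 0.902576) → end (x,ẋ)=(0.557131, 0.739652)
phase 3: p=0.5358, T=0.475, ωT=1.415310, cosh=2.180307, sinh=1.937456; start (x,ẋ)=(0.557131, 0.739652) → end (x,ẋ)=(1.063260, 1.735809)
phase 4: p=0.8584, T=0.266, ωT=0.792574, cosh=1.330876, sinh=0.878198; start (x,ẋ)=(1.063260, 1.735809) → end (x,ẋ)=(1.642650, 2.846198)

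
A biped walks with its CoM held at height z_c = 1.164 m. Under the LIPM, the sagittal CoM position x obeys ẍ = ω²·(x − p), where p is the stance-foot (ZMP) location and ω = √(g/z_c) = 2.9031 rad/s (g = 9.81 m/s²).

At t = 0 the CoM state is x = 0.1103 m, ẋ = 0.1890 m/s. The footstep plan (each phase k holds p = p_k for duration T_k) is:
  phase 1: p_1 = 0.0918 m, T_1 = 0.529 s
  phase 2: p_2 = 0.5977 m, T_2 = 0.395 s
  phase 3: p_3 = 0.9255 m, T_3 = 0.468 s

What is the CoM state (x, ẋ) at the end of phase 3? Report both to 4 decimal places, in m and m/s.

x = -0.4955, ẋ = -3.7585

phase 1: p=0.0918, T=0.529, ωT=1.535740, cosh=2.430029, sinh=2.214732; start (x,ẋ)=(0.110300, 0.189000) → end (x,ẋ)=(0.280941, 0.578223)
phase 2: p=0.5977, T=0.395, ωT=1.146724, cosh=1.732770, sinh=1.415095; start (x,ẋ)=(0.280941, 0.578223) → end (x,ẋ)=(0.330680, -0.299370)
phase 3: p=0.9255, T=0.468, ωT=1.358651, cosh=2.073974, sinh=1.816966; start (x,ẋ)=(0.330680, -0.299370) → end (x,ẋ)=(-0.495509, -3.758466)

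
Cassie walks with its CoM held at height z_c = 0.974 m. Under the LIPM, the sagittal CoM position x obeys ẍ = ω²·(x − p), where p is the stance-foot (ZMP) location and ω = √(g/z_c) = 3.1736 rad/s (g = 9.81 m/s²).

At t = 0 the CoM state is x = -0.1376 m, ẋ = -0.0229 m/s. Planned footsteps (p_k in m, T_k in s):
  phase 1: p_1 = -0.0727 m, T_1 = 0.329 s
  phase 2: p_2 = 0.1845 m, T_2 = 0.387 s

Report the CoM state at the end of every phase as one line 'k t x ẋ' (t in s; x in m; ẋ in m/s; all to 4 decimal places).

phase 1: p=-0.0727, T=0.329, ωT=1.044114, cosh=1.596442, sinh=1.244439; start (x,ẋ)=(-0.137600, -0.022900) → end (x,ẋ)=(-0.185289, -0.292871)
phase 2: p=0.1845, T=0.387, ωT=1.228183, cosh=1.853922, sinh=1.561098; start (x,ẋ)=(-0.185289, -0.292871) → end (x,ẋ)=(-0.645123, -2.375005)

1 0.3290 -0.1853 -0.2929
2 0.7160 -0.6451 -2.3750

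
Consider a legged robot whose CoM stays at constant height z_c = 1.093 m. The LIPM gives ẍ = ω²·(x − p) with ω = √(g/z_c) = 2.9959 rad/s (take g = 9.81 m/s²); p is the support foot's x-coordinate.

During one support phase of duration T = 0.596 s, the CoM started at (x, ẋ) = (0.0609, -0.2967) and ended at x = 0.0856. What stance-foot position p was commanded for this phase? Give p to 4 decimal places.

p = -0.0900

ωT = 2.9959·0.596 = 1.785556; cosh(ωT) = 3.065300, sinh(ωT) = 2.897597
x(T) = p + (x₀−p)·cosh(ωT) + (ẋ₀/ω)·sinh(ωT) ⇒ p·(1 − cosh) = x(T) − x₀·cosh − (ẋ₀/ω)·sinh
numerator   = 0.0856 − (0.0609)·3.065300 − (-0.2967/2.9959)·2.897597 = 0.185888
denominator = 1 − 3.065300 = -2.065300
p = 0.185888 / -2.065300 = -0.0900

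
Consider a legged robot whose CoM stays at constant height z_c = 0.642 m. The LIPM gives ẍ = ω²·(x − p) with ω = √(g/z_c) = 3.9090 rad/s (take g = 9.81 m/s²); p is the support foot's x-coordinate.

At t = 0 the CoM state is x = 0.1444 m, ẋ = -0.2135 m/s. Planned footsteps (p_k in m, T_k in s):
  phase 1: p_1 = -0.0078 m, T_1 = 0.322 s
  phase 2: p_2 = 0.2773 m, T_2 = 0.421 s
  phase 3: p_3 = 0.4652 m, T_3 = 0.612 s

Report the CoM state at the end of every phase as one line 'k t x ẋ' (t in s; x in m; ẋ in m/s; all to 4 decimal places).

1 0.3220 0.1934 0.5567
2 0.7430 0.4070 0.6778
3 1.3550 1.0850 2.5054

phase 1: p=-0.0078, T=0.322, ωT=1.258698, cosh=1.902429, sinh=1.618405; start (x,ẋ)=(0.144400, -0.213500) → end (x,ẋ)=(0.193356, 0.556701)
phase 2: p=0.2773, T=0.421, ωT=1.645689, cosh=2.688730, sinh=2.495851; start (x,ẋ)=(0.193356, 0.556701) → end (x,ẋ)=(0.407045, 0.677842)
phase 3: p=0.4652, T=0.612, ωT=2.392308, cosh=5.515065, sinh=5.423646; start (x,ẋ)=(0.407045, 0.677842) → end (x,ẋ)=(1.084964, 2.505407)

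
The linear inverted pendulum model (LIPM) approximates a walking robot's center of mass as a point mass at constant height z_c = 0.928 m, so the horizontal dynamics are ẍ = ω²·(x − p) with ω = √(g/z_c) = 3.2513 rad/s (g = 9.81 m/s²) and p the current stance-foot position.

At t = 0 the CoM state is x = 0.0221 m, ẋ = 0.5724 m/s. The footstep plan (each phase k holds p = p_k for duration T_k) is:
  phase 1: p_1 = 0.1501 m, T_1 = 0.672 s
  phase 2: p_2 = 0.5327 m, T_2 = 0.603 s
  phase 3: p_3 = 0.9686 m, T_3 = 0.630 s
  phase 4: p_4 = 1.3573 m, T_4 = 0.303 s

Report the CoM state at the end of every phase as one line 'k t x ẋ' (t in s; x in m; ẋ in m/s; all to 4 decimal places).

phase 1: p=0.1501, T=0.672, ωT=2.184874, cosh=4.501008, sinh=4.388516; start (x,ẋ)=(0.022100, 0.572400) → end (x,ẋ)=(0.346581, 0.750024)
phase 2: p=0.5327, T=0.603, ωT=1.960534, cosh=3.621951, sinh=3.481168; start (x,ẋ)=(0.346581, 0.750024) → end (x,ẋ)=(0.661637, 0.609995)
phase 3: p=0.9686, T=0.630, ωT=2.048319, cosh=3.941903, sinh=3.812951; start (x,ẋ)=(0.661637, 0.609995) → end (x,ẋ)=(0.473950, -1.400898)
phase 4: p=1.3573, T=0.303, ωT=0.985144, cosh=1.525791, sinh=1.152406; start (x,ẋ)=(0.473950, -1.400898) → end (x,ẋ)=(-0.487048, -5.447228)

1 0.6720 0.3466 0.7500
2 1.2750 0.6616 0.6100
3 1.9050 0.4740 -1.4009
4 2.2080 -0.4870 -5.4472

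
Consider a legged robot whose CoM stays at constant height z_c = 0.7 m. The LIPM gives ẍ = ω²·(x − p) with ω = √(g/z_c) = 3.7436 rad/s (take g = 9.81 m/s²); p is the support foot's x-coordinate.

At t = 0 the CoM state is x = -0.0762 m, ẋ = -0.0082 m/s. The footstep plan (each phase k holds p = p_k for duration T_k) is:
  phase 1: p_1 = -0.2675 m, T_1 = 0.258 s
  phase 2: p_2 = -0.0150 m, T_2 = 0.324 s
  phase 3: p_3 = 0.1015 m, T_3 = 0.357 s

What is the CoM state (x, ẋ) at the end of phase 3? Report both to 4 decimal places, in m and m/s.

phase 1: p=-0.2675, T=0.258, ωT=0.965849, cosh=1.503838, sinh=1.123178; start (x,ẋ)=(-0.076200, -0.008200) → end (x,ẋ)=(0.017724, 0.792033)
phase 2: p=-0.0150, T=0.324, ωT=1.212926, cosh=1.830319, sinh=1.532993; start (x,ẋ)=(0.017724, 0.792033) → end (x,ẋ)=(0.369231, 1.637474)
phase 3: p=0.1015, T=0.357, ωT=1.336465, cosh=2.034170, sinh=1.771397; start (x,ẋ)=(0.369231, 1.637474) → end (x,ẋ)=(1.420931, 5.106333)

x = 1.4209, ẋ = 5.1063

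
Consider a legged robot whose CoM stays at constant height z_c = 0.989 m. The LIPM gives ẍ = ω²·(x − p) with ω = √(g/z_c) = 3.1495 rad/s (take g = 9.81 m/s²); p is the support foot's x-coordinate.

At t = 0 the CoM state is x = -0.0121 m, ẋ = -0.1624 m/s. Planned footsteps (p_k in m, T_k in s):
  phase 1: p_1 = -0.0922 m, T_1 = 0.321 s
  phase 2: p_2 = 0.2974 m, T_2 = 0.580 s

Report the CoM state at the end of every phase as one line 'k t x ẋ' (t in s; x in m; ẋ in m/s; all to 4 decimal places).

phase 1: p=-0.0922, T=0.321, ωT=1.010989, cosh=1.556089, sinh=1.192230; start (x,ẋ)=(-0.012100, -0.162400) → end (x,ẋ)=(-0.029033, 0.048061)
phase 2: p=0.2974, T=0.580, ωT=1.826710, cosh=3.187177, sinh=3.026234; start (x,ẋ)=(-0.029033, 0.048061) → end (x,ẋ)=(-0.696820, -2.958096)

1 0.3210 -0.0290 0.0481
2 0.9010 -0.6968 -2.9581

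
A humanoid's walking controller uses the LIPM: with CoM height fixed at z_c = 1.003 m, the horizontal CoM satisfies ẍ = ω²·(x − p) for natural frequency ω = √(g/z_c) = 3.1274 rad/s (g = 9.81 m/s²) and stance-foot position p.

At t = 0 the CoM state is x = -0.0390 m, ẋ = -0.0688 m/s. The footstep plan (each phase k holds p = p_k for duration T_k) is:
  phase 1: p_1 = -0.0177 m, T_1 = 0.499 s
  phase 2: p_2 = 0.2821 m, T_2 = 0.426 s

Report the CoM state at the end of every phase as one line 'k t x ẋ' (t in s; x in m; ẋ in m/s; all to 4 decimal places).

phase 1: p=-0.0177, T=0.499, ωT=1.560573, cosh=2.485781, sinh=2.275766; start (x,ẋ)=(-0.039000, -0.068800) → end (x,ẋ)=(-0.120712, -0.322619)
phase 2: p=0.2821, T=0.426, ωT=1.332272, cosh=2.026761, sinh=1.762884; start (x,ẋ)=(-0.120712, -0.322619) → end (x,ẋ)=(-0.716161, -2.874672)

1 0.4990 -0.1207 -0.3226
2 0.9250 -0.7162 -2.8747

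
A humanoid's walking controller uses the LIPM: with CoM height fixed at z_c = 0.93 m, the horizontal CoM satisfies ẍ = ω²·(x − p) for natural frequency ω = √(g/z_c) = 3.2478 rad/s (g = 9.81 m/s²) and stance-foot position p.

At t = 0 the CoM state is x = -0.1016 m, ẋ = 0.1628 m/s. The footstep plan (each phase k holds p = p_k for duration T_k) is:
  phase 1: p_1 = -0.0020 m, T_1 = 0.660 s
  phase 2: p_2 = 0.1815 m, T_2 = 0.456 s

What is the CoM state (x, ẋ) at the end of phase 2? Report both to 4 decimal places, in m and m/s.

phase 1: p=-0.0020, T=0.660, ωT=2.143548, cosh=4.323443, sinh=4.206205; start (x,ẋ)=(-0.101600, 0.162800) → end (x,ẋ)=(-0.221774, -0.656770)
phase 2: p=0.1815, T=0.456, ωT=1.480997, cosh=2.312369, sinh=2.084958; start (x,ẋ)=(-0.221774, -0.656770) → end (x,ẋ)=(-1.172638, -4.249473)

x = -1.1726, ẋ = -4.2495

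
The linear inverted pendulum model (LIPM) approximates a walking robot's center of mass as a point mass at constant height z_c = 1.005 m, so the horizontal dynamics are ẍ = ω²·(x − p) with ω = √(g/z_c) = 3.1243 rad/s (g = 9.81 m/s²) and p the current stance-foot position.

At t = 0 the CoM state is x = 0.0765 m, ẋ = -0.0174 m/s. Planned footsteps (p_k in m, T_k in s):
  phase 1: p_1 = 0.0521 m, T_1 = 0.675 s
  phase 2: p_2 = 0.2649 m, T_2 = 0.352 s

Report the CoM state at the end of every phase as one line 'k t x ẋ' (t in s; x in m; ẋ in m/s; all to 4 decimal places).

phase 1: p=0.0521, T=0.675, ωT=2.108903, cosh=4.180282, sinh=4.058911; start (x,ẋ)=(0.076500, -0.017400) → end (x,ẋ)=(0.131494, 0.236686)
phase 2: p=0.2649, T=0.352, ωT=1.099754, cosh=1.668190, sinh=1.335236; start (x,ẋ)=(0.131494, 0.236686) → end (x,ẋ)=(0.143506, -0.161691)

1 0.6750 0.1315 0.2367
2 1.0270 0.1435 -0.1617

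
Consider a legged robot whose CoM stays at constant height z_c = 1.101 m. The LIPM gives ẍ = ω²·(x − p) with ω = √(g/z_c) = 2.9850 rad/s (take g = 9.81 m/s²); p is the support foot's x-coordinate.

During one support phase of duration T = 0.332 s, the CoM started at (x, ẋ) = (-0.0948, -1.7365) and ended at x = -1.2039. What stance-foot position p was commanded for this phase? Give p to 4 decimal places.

p = 0.7191

ωT = 2.9850·0.332 = 0.991020; cosh(ωT) = 1.532589, sinh(ωT) = 1.161392
x(T) = p + (x₀−p)·cosh(ωT) + (ẋ₀/ω)·sinh(ωT) ⇒ p·(1 − cosh) = x(T) − x₀·cosh − (ẋ₀/ω)·sinh
numerator   = -1.2039 − (-0.0948)·1.532589 − (-1.7365/2.9850)·1.161392 = -0.382980
denominator = 1 − 1.532589 = -0.532589
p = -0.382980 / -0.532589 = 0.7191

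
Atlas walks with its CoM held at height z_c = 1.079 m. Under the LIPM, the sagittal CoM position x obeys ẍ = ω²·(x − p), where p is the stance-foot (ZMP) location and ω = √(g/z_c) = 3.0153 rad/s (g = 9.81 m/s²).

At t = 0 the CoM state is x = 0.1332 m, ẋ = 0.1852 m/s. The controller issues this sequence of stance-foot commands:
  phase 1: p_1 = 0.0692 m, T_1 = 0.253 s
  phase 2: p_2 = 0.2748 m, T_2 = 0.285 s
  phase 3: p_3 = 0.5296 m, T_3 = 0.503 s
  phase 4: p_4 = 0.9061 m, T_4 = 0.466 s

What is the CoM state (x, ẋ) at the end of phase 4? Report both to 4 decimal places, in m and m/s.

phase 1: p=0.0692, T=0.253, ωT=0.762871, cosh=1.305375, sinh=0.839049; start (x,ẋ)=(0.133200, 0.185200) → end (x,ẋ)=(0.204278, 0.403674)
phase 2: p=0.2748, T=0.285, ωT=0.859360, cosh=1.392541, sinh=0.969109; start (x,ẋ)=(0.204278, 0.403674) → end (x,ẋ)=(0.306336, 0.356059)
phase 3: p=0.5296, T=0.503, ωT=1.516696, cosh=2.388289, sinh=2.168854; start (x,ẋ)=(0.306336, 0.356059) → end (x,ẋ)=(0.252487, -0.609721)
phase 4: p=0.9061, T=0.466, ωT=1.405130, cosh=2.160695, sinh=1.915360; start (x,ẋ)=(0.252487, -0.609721) → end (x,ẋ)=(-0.893462, -5.092290)

x = -0.8935, ẋ = -5.0923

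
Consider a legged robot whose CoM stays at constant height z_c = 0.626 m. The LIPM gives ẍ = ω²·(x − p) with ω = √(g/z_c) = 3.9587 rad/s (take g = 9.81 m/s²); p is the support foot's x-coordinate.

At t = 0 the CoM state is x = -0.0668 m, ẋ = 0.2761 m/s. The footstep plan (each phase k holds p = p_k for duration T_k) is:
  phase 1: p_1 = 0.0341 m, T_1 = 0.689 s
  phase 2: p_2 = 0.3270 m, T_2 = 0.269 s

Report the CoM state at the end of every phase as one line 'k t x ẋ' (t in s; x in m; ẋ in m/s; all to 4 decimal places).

1 0.6890 -0.2097 -0.9211
2 0.9580 -0.8413 -4.2099

phase 1: p=0.0341, T=0.689, ωT=2.727544, cosh=7.680330, sinh=7.614950; start (x,ẋ)=(-0.066800, 0.276100) → end (x,ẋ)=(-0.209740, -0.921122)
phase 2: p=0.3270, T=0.269, ωT=1.064890, cosh=1.622643, sinh=1.277878; start (x,ẋ)=(-0.209740, -0.921122) → end (x,ẋ)=(-0.841277, -4.209876)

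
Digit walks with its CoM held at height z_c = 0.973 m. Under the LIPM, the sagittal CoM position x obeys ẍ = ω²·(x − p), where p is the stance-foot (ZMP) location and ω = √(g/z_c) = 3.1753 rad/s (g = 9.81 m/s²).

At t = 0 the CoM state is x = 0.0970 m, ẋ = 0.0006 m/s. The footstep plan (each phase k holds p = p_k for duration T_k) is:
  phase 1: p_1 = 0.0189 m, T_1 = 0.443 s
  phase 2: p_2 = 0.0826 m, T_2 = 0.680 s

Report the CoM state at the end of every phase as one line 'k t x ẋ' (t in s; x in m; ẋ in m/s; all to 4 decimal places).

1 0.4430 0.1882 0.4771
2 1.1230 1.1886 3.5283

phase 1: p=0.0189, T=0.443, ωT=1.406658, cosh=2.163625, sinh=1.918664; start (x,ẋ)=(0.097000, 0.000600) → end (x,ẋ)=(0.188242, 0.477110)
phase 2: p=0.0826, T=0.680, ωT=2.159204, cosh=4.389828, sinh=4.274411; start (x,ẋ)=(0.188242, 0.477110) → end (x,ẋ)=(1.188607, 3.528254)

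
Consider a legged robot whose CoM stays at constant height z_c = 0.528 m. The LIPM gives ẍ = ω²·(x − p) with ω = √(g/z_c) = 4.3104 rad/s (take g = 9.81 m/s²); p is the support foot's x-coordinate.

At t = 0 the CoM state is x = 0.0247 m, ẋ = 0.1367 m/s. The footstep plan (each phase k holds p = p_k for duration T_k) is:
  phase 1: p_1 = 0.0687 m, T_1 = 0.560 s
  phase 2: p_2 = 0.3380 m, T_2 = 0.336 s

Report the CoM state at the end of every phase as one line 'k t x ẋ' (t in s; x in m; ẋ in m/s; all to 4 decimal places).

1 0.5600 -0.0033 -0.2813
2 0.8960 -0.5597 -3.5898

phase 1: p=0.0687, T=0.560, ωT=2.413824, cosh=5.633046, sinh=5.543573; start (x,ẋ)=(0.024700, 0.136700) → end (x,ẋ)=(-0.003345, -0.281343)
phase 2: p=0.3380, T=0.336, ωT=1.448294, cosh=2.245410, sinh=2.010439; start (x,ẋ)=(-0.003345, -0.281343) → end (x,ẋ)=(-0.559683, -3.589760)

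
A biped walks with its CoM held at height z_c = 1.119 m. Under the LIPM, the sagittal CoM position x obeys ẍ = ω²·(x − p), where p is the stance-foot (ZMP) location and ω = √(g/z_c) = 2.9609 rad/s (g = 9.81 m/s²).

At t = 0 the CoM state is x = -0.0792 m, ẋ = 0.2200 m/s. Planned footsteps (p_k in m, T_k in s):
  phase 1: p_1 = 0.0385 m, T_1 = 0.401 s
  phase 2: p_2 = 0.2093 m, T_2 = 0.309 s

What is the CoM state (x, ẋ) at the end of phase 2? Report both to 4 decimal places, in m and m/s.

phase 1: p=0.0385, T=0.401, ωT=1.187321, cosh=1.791662, sinh=1.486625; start (x,ẋ)=(-0.079200, 0.220000) → end (x,ẋ)=(-0.061920, -0.123920)
phase 2: p=0.2093, T=0.309, ωT=0.914918, cosh=1.448560, sinh=1.048011; start (x,ẋ)=(-0.061920, -0.123920) → end (x,ẋ)=(-0.227440, -1.021116)

x = -0.2274, ẋ = -1.0211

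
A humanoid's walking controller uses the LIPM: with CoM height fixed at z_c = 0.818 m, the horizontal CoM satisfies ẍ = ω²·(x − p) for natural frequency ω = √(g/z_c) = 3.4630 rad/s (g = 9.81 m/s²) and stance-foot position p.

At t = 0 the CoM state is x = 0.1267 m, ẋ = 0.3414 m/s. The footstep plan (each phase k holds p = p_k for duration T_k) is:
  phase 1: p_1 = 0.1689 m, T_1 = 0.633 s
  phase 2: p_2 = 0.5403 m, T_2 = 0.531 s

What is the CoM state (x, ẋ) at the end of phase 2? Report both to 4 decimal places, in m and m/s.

phase 1: p=0.1689, T=0.633, ωT=2.192079, cosh=4.532747, sinh=4.421062; start (x,ẋ)=(0.126700, 0.341400) → end (x,ẋ)=(0.413469, 0.901392)
phase 2: p=0.5403, T=0.531, ωT=1.838853, cosh=3.224160, sinh=3.065160; start (x,ẋ)=(0.413469, 0.901392) → end (x,ẋ)=(0.929213, 1.559962)

x = 0.9292, ẋ = 1.5600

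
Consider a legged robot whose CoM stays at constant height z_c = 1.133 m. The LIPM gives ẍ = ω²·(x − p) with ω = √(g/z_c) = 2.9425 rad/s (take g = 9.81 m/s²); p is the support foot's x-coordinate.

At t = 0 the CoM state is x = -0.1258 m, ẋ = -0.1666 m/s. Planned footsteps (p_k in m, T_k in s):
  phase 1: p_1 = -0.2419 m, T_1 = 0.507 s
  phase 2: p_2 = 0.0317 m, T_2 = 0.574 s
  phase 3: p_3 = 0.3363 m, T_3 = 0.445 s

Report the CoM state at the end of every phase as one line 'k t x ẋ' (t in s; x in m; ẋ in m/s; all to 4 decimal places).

phase 1: p=-0.2419, T=0.507, ωT=1.491847, cosh=2.335129, sinh=2.110172; start (x,ẋ)=(-0.125800, -0.166600) → end (x,ẋ)=(-0.090266, 0.331853)
phase 2: p=0.0317, T=0.574, ωT=1.688995, cosh=2.799371, sinh=2.614666; start (x,ẋ)=(-0.090266, 0.331853) → end (x,ẋ)=(-0.014849, -0.009386)
phase 3: p=0.3363, T=0.445, ωT=1.309412, cosh=1.986988, sinh=1.717009; start (x,ẋ)=(-0.014849, -0.009386) → end (x,ẋ)=(-0.366905, -1.792758)

1 0.5070 -0.0903 0.3319
2 1.0810 -0.0148 -0.0094
3 1.5260 -0.3669 -1.7928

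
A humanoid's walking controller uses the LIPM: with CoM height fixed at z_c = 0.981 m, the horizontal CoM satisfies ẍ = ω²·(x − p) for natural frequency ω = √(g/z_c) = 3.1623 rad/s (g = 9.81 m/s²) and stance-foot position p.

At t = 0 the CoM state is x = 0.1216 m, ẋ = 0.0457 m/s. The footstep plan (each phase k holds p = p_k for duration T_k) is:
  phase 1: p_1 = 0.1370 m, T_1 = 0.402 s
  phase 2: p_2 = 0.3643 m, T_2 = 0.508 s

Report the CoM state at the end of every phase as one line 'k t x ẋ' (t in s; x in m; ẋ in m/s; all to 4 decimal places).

1 0.4020 0.1311 0.0079
2 0.9100 -0.2343 -1.7435

phase 1: p=0.1370, T=0.402, ωT=1.271245, cosh=1.922885, sinh=1.642402; start (x,ẋ)=(0.121600, 0.045700) → end (x,ẋ)=(0.131123, 0.007892)
phase 2: p=0.3643, T=0.508, ωT=1.606448, cosh=2.592837, sinh=2.392238; start (x,ẋ)=(0.131123, 0.007892) → end (x,ẋ)=(-0.234320, -1.743518)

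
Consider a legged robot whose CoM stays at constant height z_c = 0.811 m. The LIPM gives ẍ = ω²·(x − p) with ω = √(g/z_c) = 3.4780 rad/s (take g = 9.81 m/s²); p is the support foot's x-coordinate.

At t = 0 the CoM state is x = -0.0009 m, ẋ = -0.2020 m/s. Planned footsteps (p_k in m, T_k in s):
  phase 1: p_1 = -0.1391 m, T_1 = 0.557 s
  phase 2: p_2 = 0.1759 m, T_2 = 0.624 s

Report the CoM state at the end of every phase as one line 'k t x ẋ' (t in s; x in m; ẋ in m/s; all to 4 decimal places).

1 0.5570 0.1530 0.9177
2 1.1810 1.2152 3.7286

phase 1: p=-0.1391, T=0.557, ωT=1.937246, cosh=3.541857, sinh=3.397756; start (x,ẋ)=(-0.000900, -0.202000) → end (x,ẋ)=(0.153045, 0.917709)
phase 2: p=0.1759, T=0.624, ωT=2.170272, cosh=4.437407, sinh=4.323260; start (x,ẋ)=(0.153045, 0.917709) → end (x,ẋ)=(1.215224, 3.728595)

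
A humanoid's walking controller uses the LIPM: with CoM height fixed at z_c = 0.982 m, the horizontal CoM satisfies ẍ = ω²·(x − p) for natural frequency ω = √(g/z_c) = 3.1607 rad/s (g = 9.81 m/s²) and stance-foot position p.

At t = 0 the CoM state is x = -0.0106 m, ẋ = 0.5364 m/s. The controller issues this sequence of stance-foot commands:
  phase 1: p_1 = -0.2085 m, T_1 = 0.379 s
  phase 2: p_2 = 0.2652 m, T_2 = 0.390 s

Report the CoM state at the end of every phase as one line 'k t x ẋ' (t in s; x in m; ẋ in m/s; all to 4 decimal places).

phase 1: p=-0.2085, T=0.379, ωT=1.197905, cosh=1.807498, sinh=1.505672; start (x,ẋ)=(-0.010600, 0.536400) → end (x,ẋ)=(0.404730, 1.911343)
phase 2: p=0.2652, T=0.390, ωT=1.232673, cosh=1.860950, sinh=1.569437; start (x,ẋ)=(0.404730, 1.911343) → end (x,ẋ)=(1.473931, 4.249056)

1 0.3790 0.4047 1.9113
2 0.7690 1.4739 4.2491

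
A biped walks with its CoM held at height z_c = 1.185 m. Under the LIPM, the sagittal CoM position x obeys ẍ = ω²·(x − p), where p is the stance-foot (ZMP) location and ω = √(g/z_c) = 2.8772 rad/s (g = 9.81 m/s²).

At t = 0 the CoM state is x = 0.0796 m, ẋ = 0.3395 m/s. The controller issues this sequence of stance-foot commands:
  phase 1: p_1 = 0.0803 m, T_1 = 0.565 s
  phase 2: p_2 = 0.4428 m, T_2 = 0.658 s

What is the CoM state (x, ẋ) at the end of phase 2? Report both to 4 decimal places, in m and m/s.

x = 1.1892, ẋ = 2.3147

phase 1: p=0.0803, T=0.565, ωT=1.625618, cosh=2.639174, sinh=2.442384; start (x,ẋ)=(0.079600, 0.339500) → end (x,ẋ)=(0.366646, 0.891081)
phase 2: p=0.4428, T=0.658, ωT=1.893198, cosh=3.395579, sinh=3.244990; start (x,ẋ)=(0.366646, 0.891081) → end (x,ẋ)=(1.189199, 2.314722)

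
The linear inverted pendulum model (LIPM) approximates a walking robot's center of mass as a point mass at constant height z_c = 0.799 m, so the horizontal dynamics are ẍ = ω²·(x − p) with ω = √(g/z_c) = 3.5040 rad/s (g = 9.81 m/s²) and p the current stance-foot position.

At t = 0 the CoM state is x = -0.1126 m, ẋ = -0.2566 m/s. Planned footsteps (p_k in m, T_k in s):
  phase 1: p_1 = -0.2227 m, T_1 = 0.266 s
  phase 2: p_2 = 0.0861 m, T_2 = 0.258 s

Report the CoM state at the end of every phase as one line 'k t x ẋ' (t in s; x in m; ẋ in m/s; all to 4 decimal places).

1 0.2660 -0.1398 0.0376
2 0.5240 -0.2275 -0.7631

phase 1: p=-0.2227, T=0.266, ωT=0.932064, cosh=1.466743, sinh=1.073003; start (x,ẋ)=(-0.112600, -0.256600) → end (x,ẋ)=(-0.139788, 0.037588)
phase 2: p=0.0861, T=0.258, ωT=0.904032, cosh=1.437237, sinh=1.032303; start (x,ẋ)=(-0.139788, 0.037588) → end (x,ẋ)=(-0.227481, -0.763058)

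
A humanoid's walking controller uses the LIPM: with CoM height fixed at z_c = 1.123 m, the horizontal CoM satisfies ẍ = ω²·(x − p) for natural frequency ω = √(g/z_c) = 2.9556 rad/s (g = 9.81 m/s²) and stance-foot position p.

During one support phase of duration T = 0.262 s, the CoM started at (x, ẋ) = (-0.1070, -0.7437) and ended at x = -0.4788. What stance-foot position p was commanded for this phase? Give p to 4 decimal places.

ωT = 2.9556·0.262 = 0.774367; cosh(ωT) = 1.315107, sinh(ωT) = 0.854112
x(T) = p + (x₀−p)·cosh(ωT) + (ẋ₀/ω)·sinh(ωT) ⇒ p·(1 − cosh) = x(T) − x₀·cosh − (ẋ₀/ω)·sinh
numerator   = -0.4788 − (-0.1070)·1.315107 − (-0.7437/2.9556)·0.854112 = -0.123168
denominator = 1 − 1.315107 = -0.315107
p = -0.123168 / -0.315107 = 0.3909

p = 0.3909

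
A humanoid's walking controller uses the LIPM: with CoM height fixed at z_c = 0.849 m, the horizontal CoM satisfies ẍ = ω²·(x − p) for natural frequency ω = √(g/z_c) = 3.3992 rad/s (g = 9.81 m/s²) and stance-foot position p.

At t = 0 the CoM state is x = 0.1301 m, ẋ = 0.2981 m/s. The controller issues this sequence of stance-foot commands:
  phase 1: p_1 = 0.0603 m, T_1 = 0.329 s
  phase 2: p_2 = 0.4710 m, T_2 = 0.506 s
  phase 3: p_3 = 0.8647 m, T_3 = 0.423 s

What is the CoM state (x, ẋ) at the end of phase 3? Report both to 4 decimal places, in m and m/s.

phase 1: p=0.0603, T=0.329, ωT=1.118337, cosh=1.693292, sinh=1.366469; start (x,ẋ)=(0.130100, 0.298100) → end (x,ẋ)=(0.298327, 0.828984)
phase 2: p=0.4710, T=0.506, ωT=1.719995, cosh=2.881784, sinh=2.702717; start (x,ẋ)=(0.298327, 0.828984) → end (x,ẋ)=(0.632523, 0.802596)
phase 3: p=0.8647, T=0.423, ωT=1.437862, cosh=2.224557, sinh=1.987122; start (x,ẋ)=(0.632523, 0.802596) → end (x,ẋ)=(0.817394, 0.217151)

x = 0.8174, ẋ = 0.2172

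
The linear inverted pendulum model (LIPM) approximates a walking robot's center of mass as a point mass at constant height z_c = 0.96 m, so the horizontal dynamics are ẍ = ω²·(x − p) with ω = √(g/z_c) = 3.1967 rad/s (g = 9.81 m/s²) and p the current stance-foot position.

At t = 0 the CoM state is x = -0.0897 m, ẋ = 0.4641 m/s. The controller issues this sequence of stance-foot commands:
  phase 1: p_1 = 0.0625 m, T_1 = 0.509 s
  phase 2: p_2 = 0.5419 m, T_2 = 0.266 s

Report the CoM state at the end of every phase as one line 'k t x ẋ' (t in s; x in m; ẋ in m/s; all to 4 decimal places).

phase 1: p=0.0625, T=0.509, ωT=1.627120, cosh=2.642846, sinh=2.446352; start (x,ẋ)=(-0.089700, 0.464100) → end (x,ẋ)=(0.015422, 0.036303)
phase 2: p=0.5419, T=0.266, ωT=0.850322, cosh=1.383839, sinh=0.956562; start (x,ẋ)=(0.015422, 0.036303) → end (x,ẋ)=(-0.175797, -1.559648)

1 0.5090 0.0154 0.0363
2 0.7750 -0.1758 -1.5596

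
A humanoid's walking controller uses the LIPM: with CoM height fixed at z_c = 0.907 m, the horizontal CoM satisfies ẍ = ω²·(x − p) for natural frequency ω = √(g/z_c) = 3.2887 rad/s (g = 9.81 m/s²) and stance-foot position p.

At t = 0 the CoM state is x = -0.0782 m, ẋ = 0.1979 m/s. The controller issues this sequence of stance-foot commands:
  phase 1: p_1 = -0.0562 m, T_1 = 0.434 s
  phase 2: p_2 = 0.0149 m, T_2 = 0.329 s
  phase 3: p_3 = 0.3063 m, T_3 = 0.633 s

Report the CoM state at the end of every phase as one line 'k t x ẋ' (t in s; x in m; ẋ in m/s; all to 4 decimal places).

phase 1: p=-0.0562, T=0.434, ωT=1.427296, cosh=2.203686, sinh=1.963729; start (x,ẋ)=(-0.078200, 0.197900) → end (x,ẋ)=(0.013488, 0.294031)
phase 2: p=0.0149, T=0.329, ωT=1.081982, cosh=1.644723, sinh=1.305800; start (x,ẋ)=(0.013488, 0.294031) → end (x,ẋ)=(0.129324, 0.477535)
phase 3: p=0.3063, T=0.633, ωT=2.081747, cosh=4.071589, sinh=3.946877; start (x,ẋ)=(0.129324, 0.477535) → end (x,ẋ)=(0.158832, -0.352838)

1 0.4340 0.0135 0.2940
2 0.7630 0.1293 0.4775
3 1.3960 0.1588 -0.3528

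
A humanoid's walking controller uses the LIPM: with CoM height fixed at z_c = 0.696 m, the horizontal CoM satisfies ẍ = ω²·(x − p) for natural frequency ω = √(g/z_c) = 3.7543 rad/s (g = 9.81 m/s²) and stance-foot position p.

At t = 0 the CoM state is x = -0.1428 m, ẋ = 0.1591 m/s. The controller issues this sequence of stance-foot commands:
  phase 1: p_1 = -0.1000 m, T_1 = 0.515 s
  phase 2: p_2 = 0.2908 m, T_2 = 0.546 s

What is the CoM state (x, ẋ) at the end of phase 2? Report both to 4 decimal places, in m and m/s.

phase 1: p=-0.1000, T=0.515, ωT=1.933465, cosh=3.529033, sinh=3.384387; start (x,ẋ)=(-0.142800, 0.159100) → end (x,ẋ)=(-0.107619, 0.017652)
phase 2: p=0.2908, T=0.546, ωT=2.049848, cosh=3.947737, sinh=3.818982; start (x,ẋ)=(-0.107619, 0.017652) → end (x,ẋ)=(-1.264096, -5.642685)

x = -1.2641, ẋ = -5.6427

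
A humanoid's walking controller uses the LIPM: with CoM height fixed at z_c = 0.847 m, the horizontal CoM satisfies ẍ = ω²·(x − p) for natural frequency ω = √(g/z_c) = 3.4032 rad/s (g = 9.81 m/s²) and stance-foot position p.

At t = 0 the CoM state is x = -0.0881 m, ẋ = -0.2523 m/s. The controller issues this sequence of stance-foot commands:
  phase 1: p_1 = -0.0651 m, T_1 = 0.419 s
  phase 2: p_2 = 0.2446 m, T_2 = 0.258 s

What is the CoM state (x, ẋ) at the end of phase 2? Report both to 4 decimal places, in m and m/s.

phase 1: p=-0.0651, T=0.419, ωT=1.425941, cosh=2.201027, sinh=1.960745; start (x,ẋ)=(-0.088100, -0.252300) → end (x,ẋ)=(-0.261086, -0.708794)
phase 2: p=0.2446, T=0.258, ωT=0.878026, cosh=1.410873, sinh=0.995271; start (x,ẋ)=(-0.261086, -0.708794) → end (x,ẋ)=(-0.676146, -2.712829)

x = -0.6761, ẋ = -2.7128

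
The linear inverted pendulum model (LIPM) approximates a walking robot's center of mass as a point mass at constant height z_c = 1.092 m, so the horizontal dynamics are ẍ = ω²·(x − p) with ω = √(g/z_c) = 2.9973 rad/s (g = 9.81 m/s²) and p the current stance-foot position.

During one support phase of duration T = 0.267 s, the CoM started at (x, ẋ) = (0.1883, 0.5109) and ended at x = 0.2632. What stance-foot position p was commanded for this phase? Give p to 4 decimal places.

ωT = 2.9973·0.267 = 0.800279; cosh(ωT) = 1.337683, sinh(ωT) = 0.888479
x(T) = p + (x₀−p)·cosh(ωT) + (ẋ₀/ω)·sinh(ωT) ⇒ p·(1 − cosh) = x(T) − x₀·cosh − (ẋ₀/ω)·sinh
numerator   = 0.2632 − (0.1883)·1.337683 − (0.5109/2.9973)·0.888479 = -0.140130
denominator = 1 − 1.337683 = -0.337683
p = -0.140130 / -0.337683 = 0.4150

p = 0.4150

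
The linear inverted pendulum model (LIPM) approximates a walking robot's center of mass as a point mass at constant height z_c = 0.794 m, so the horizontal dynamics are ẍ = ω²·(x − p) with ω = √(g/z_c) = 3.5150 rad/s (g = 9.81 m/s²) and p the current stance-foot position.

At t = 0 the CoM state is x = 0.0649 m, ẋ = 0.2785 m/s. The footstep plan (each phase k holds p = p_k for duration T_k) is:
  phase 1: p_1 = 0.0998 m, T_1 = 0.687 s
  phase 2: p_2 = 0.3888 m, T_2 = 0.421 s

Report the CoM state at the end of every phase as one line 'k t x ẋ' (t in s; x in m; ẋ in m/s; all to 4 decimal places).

1 0.6870 0.3427 0.8896
2 1.1080 0.8093 1.7173

phase 1: p=0.0998, T=0.687, ωT=2.414805, cosh=5.638487, sinh=5.549102; start (x,ẋ)=(0.064900, 0.278500) → end (x,ẋ)=(0.342682, 0.889591)
phase 2: p=0.3888, T=0.421, ωT=1.479815, cosh=2.309906, sinh=2.082227; start (x,ẋ)=(0.342682, 0.889591) → end (x,ẋ)=(0.809251, 1.717336)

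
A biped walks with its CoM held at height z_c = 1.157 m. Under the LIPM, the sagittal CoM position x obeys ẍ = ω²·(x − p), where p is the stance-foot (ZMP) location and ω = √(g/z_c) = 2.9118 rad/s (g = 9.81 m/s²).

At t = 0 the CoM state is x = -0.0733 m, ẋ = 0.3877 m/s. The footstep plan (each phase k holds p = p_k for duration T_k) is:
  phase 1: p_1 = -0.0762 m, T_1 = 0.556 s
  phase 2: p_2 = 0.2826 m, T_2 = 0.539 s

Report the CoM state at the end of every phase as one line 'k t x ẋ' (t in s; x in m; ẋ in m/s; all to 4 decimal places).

phase 1: p=-0.0762, T=0.556, ωT=1.618961, cosh=2.622973, sinh=2.424869; start (x,ẋ)=(-0.073300, 0.387700) → end (x,ẋ)=(0.254273, 1.037403)
phase 2: p=0.2826, T=0.539, ωT=1.569460, cosh=2.506106, sinh=2.297948; start (x,ẋ)=(0.254273, 1.037403) → end (x,ẋ)=(1.030311, 2.410299)

1 0.5560 0.2543 1.0374
2 1.0950 1.0303 2.4103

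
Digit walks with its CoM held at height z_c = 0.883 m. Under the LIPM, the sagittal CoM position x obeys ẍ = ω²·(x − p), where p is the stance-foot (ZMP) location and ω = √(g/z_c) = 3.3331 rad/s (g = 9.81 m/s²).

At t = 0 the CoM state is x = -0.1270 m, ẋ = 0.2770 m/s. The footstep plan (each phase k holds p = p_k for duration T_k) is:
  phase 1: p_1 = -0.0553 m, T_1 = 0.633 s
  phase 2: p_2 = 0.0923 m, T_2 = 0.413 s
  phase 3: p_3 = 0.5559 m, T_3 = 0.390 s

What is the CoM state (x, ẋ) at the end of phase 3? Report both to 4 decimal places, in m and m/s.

x = -0.7525, ẋ = -3.9017

phase 1: p=-0.0553, T=0.633, ωT=2.109852, cosh=4.184139, sinh=4.062884; start (x,ẋ)=(-0.127000, 0.277000) → end (x,ẋ)=(-0.017654, 0.188045)
phase 2: p=0.0923, T=0.413, ωT=1.376570, cosh=2.106868, sinh=1.854425; start (x,ẋ)=(-0.017654, 0.188045) → end (x,ẋ)=(-0.034735, -0.283434)
phase 3: p=0.5559, T=0.390, ωT=1.299909, cosh=1.970760, sinh=1.698203; start (x,ẋ)=(-0.034735, -0.283434) → end (x,ẋ)=(-0.752509, -3.901743)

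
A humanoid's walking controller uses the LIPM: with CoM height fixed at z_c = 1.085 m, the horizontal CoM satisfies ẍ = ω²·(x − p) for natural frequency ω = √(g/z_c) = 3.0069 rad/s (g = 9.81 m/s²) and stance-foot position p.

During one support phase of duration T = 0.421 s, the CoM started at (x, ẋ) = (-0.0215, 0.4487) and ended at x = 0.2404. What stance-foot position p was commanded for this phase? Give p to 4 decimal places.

ωT = 3.0069·0.421 = 1.265905; cosh(ωT) = 1.914142, sinh(ωT) = 1.632158
x(T) = p + (x₀−p)·cosh(ωT) + (ẋ₀/ω)·sinh(ωT) ⇒ p·(1 − cosh) = x(T) − x₀·cosh − (ẋ₀/ω)·sinh
numerator   = 0.2404 − (-0.0215)·1.914142 − (0.4487/3.0069)·1.632158 = 0.037998
denominator = 1 − 1.914142 = -0.914142
p = 0.037998 / -0.914142 = -0.0416

p = -0.0416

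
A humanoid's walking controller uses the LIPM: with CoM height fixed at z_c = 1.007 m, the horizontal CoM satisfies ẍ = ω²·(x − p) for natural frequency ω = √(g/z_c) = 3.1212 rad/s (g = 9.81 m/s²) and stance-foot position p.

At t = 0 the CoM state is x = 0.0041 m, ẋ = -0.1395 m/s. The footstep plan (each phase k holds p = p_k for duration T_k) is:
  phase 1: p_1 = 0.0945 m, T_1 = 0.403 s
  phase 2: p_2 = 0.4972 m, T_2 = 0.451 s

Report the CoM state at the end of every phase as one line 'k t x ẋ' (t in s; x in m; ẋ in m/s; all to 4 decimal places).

phase 1: p=0.0945, T=0.403, ωT=1.257844, cosh=1.901047, sinh=1.616781; start (x,ẋ)=(0.004100, -0.139500) → end (x,ẋ)=(-0.149616, -0.721381)
phase 2: p=0.4972, T=0.451, ωT=1.407661, cosh=2.165551, sinh=1.920836; start (x,ẋ)=(-0.149616, -0.721381) → end (x,ẋ)=(-1.347462, -5.440050)

1 0.4030 -0.1496 -0.7214
2 0.8540 -1.3475 -5.4400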